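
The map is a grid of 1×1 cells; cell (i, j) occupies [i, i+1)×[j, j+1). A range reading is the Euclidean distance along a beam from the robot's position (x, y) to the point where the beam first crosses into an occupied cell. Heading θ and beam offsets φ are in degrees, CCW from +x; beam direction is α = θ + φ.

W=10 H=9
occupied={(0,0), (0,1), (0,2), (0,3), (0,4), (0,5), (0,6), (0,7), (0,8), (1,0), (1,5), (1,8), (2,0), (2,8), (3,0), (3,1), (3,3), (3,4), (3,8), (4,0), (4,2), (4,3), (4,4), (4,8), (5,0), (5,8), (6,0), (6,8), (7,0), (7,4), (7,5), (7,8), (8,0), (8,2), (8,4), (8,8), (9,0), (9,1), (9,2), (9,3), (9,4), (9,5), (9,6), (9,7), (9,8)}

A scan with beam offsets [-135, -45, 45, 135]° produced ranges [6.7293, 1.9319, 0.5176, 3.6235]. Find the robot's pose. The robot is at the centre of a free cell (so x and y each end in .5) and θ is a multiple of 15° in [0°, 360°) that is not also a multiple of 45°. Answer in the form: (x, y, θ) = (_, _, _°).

(x, y, θ) = (4.5, 7.5, 60°)

The pose lattice has 45·16 = 720 candidates. Test each by forward raycasting.
  (8.5, 1.5, 210°): beam 1 = 0.5176 ≠ 6.7293 ✗
  (3.5, 7.5, 165°): beam 1 = 1.0000 ≠ 6.7293 ✗
  (5.5, 4.5, 75°): beam 1 = 4.0415 ≠ 6.7293 ✗
  (8.5, 1.5, 300°): beam 1 = 3.6235 ≠ 6.7293 ✗
  (6.5, 3.5, 105°): beam 1 = 1.7321 ≠ 6.7293 ✗
  …
  (4.5, 7.5, 60°): r_1=6.7293, r_2=1.9319, r_3=0.5176, r_4=3.6235 — all match ✓
No second candidate reproduces the full scan.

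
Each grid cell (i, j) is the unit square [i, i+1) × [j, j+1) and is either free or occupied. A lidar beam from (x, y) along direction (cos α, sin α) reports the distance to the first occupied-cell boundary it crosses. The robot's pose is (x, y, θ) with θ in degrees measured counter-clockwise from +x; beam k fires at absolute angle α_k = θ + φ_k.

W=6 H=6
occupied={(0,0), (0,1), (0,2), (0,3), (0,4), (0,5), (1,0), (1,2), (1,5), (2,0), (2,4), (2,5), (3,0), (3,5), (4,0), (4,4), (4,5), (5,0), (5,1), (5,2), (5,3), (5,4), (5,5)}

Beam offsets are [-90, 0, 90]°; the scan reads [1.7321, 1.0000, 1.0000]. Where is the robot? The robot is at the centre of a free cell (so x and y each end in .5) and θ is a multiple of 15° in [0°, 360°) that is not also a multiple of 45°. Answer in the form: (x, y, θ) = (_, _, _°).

(x, y, θ) = (3.5, 3.5, 60°)

The pose lattice has 13·16 = 208 candidates. Test each by forward raycasting.
  (3.5, 2.5, 15°): beam 1 = 1.5529 ≠ 1.7321 ✗
  (2.5, 1.5, 285°): beam 1 = 1.5529 ≠ 1.7321 ✗
  (4.5, 1.5, 240°): beam 1 = 2.8868 ≠ 1.7321 ✗
  (1.5, 3.5, 105°): beam 1 = 2.5882 ≠ 1.7321 ✗
  (1.5, 4.5, 285°): beam 1 = 0.5176 ≠ 1.7321 ✗
  …
  (3.5, 3.5, 60°): r_1=1.7321, r_2=1.0000, r_3=1.0000 — all match ✓
No second candidate reproduces the full scan.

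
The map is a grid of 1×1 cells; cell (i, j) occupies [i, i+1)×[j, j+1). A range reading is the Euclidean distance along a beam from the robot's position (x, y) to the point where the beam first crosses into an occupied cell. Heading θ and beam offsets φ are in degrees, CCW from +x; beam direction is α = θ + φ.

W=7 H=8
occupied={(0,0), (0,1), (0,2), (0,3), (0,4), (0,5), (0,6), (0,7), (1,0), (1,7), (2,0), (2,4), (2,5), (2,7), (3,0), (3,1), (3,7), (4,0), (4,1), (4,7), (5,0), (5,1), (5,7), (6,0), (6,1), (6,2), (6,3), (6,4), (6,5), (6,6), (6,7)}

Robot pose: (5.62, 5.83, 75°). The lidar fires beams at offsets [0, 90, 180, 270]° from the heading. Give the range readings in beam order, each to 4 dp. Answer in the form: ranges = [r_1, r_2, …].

ranges = [1.2113, 4.5205, 3.9651, 0.3934]

beam 1: φ=0°, α=75°
  cosα=0.2588 sinα=0.9659 | (5,5) | tMaxX 1.4682 tMaxY 0.1760 | tΔX 3.8637 tΔY 1.0353
    t=0.1760 [y] (5,6)
    t=1.2113 [y] (5,7) — stop
  → r_1 = 1.2113
beam 2: φ=90°, α=165°
  cosα=-0.9659 sinα=0.2588 | (5,5) | tMaxX 0.6419 tMaxY 0.6568 | tΔX 1.0353 tΔY 3.8637
    t=0.6419 [x] (4,5)
    t=0.6568 [y] (4,6)
    t=1.6771 [x] (3,6)
    t=2.7124 [x] (2,6)
    t=3.7477 [x] (1,6)
    t=4.5205 [y] (1,7) — stop
  → r_2 = 4.5205
beam 3: φ=180°, α=255°
  cosα=-0.2588 sinα=-0.9659 | (5,5) | tMaxX 2.3955 tMaxY 0.8593 | tΔX 3.8637 tΔY 1.0353
    t=0.8593 [y] (5,4)
    t=1.8946 [y] (5,3)
    t=2.3955 [x] (4,3)
    t=2.9298 [y] (4,2)
    t=3.9651 [y] (4,1) — stop
  → r_3 = 3.9651
beam 4: φ=270°, α=345°
  cosα=0.9659 sinα=-0.2588 | (5,5) | tMaxX 0.3934 tMaxY 3.2069 | tΔX 1.0353 tΔY 3.8637
    t=0.3934 [x] (6,5) — stop
  → r_4 = 0.3934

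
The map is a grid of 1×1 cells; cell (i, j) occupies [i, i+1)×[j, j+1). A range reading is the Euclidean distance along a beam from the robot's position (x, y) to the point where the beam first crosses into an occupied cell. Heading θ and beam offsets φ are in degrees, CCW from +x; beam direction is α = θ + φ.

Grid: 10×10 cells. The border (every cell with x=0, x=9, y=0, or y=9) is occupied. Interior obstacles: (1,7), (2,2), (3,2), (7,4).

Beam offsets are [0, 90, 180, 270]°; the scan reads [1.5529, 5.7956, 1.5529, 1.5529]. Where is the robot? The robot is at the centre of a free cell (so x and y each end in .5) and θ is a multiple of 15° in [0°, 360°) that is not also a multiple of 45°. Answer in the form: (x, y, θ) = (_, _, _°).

The pose lattice has 60·16 = 960 candidates. Test each by forward raycasting.
  (1.5, 5.5, 240°): beam 1 = 1.0000 ≠ 1.5529 ✗
  (3.5, 7.5, 345°): beam 1 = 5.6940 ≠ 1.5529 ✗
  (5.5, 7.5, 195°): beam 1 = 4.6587 ≠ 1.5529 ✗
  (5.5, 1.5, 300°): beam 1 = 0.5774 ≠ 1.5529 ✗
  …
  (7.5, 2.5, 105°): r_1=1.5529, r_2=5.7956, r_3=1.5529, r_4=1.5529 — all match ✓
Only this pose fits every beam.

(x, y, θ) = (7.5, 2.5, 105°)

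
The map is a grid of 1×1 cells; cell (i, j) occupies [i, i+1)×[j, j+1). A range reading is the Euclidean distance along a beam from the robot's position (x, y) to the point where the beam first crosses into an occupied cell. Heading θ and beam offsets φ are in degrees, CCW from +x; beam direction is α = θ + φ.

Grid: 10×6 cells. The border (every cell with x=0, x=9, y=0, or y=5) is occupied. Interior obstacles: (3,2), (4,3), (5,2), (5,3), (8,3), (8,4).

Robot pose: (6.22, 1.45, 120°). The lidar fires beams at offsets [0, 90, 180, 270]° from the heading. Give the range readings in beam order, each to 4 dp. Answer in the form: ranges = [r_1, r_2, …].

beam 1: φ=0°, α=120°
  direction (-0.5000, 0.8660); cell (6,1); t to first gridline: x 0.4400, y 0.6351 (then +2.0000 / +1.1547)
    (5,1) via x @ 0.4400
    (5,2) via y @ 0.6351  # hit
  → r_1 = 0.6351
beam 2: φ=90°, α=210°
  direction (-0.8660, -0.5000); cell (6,1); t to first gridline: x 0.2540, y 0.9000 (then +1.1547 / +2.0000)
    (5,1) via x @ 0.2540
    (5,0) via y @ 0.9000  # hit
  → r_2 = 0.9000
beam 3: φ=180°, α=300°
  direction (0.5000, -0.8660); cell (6,1); t to first gridline: x 1.5600, y 0.5196 (then +2.0000 / +1.1547)
    (6,0) via y @ 0.5196  # hit
  → r_3 = 0.5196
beam 4: φ=270°, α=30°
  direction (0.8660, 0.5000); cell (6,1); t to first gridline: x 0.9007, y 1.1000 (then +1.1547 / +2.0000)
    (7,1) via x @ 0.9007
    (7,2) via y @ 1.1000
    (8,2) via x @ 2.0554
    (8,3) via y @ 3.1000  # hit
  → r_4 = 3.1000

ranges = [0.6351, 0.9000, 0.5196, 3.1000]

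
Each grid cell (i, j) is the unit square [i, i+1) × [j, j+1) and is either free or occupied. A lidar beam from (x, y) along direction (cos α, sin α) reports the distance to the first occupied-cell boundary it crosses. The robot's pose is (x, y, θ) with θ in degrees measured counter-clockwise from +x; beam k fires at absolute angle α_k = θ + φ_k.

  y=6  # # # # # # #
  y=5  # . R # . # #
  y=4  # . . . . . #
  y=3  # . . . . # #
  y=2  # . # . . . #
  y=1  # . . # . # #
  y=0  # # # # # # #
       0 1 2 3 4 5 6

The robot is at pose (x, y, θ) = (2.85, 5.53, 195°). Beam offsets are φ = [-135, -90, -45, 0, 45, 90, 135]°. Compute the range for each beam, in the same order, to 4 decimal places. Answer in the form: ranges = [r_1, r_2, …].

beam 1: φ=-135°, α=60°
  direction (0.5000, 0.8660); cell (2,5); t to first gridline: x 0.3000, y 0.5427 (then +2.0000 / +1.1547)
    (3,5) via x @ 0.3000  # hit
  → r_1 = 0.3000
beam 2: φ=-90°, α=105°
  direction (-0.2588, 0.9659); cell (2,5); t to first gridline: x 3.2841, y 0.4866 (then +3.8637 / +1.0353)
    (2,6) via y @ 0.4866  # hit
  → r_2 = 0.4866
beam 3: φ=-45°, α=150°
  direction (-0.8660, 0.5000); cell (2,5); t to first gridline: x 0.9815, y 0.9400 (then +1.1547 / +2.0000)
    (2,6) via y @ 0.9400  # hit
  → r_3 = 0.9400
beam 4: φ=0°, α=195°
  direction (-0.9659, -0.2588); cell (2,5); t to first gridline: x 0.8800, y 2.0478 (then +1.0353 / +3.8637)
    (1,5) via x @ 0.8800
    (0,5) via x @ 1.9153  # hit
  → r_4 = 1.9153
beam 5: φ=45°, α=240°
  direction (-0.5000, -0.8660); cell (2,5); t to first gridline: x 1.7000, y 0.6120 (then +2.0000 / +1.1547)
    (2,4) via y @ 0.6120
    (1,4) via x @ 1.7000
    (1,3) via y @ 1.7667
    (1,2) via y @ 2.9214
    (0,2) via x @ 3.7000  # hit
  → r_5 = 3.7000
beam 6: φ=90°, α=285°
  direction (0.2588, -0.9659); cell (2,5); t to first gridline: x 0.5796, y 0.5487 (then +3.8637 / +1.0353)
    (2,4) via y @ 0.5487
    (3,4) via x @ 0.5796
    (3,3) via y @ 1.5840
    (3,2) via y @ 2.6192
    (3,1) via y @ 3.6545  # hit
  → r_6 = 3.6545
beam 7: φ=135°, α=330°
  direction (0.8660, -0.5000); cell (2,5); t to first gridline: x 0.1732, y 1.0600 (then +1.1547 / +2.0000)
    (3,5) via x @ 0.1732  # hit
  → r_7 = 0.1732

ranges = [0.3000, 0.4866, 0.9400, 1.9153, 3.7000, 3.6545, 0.1732]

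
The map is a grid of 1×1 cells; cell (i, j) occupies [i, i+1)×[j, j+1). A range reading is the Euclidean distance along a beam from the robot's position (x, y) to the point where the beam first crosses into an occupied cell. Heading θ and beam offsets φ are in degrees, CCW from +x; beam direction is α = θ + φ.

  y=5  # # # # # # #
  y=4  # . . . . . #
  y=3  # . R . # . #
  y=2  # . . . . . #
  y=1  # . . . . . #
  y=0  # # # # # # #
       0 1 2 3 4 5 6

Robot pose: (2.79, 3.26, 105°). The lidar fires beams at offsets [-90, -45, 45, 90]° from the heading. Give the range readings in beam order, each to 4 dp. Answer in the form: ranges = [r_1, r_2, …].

beam 1: φ=-90°, α=15°
  d=(0.9659,0.2588)  start (2,3)  tX=0.2174 tY=2.8591  stride 1/|dx|=1.0353 1/|dy|=3.8637
    cross x-line → (3,3), t=0.2174
    cross x-line → (4,3), t=1.2527 (wall)
  → r_1 = 1.2527
beam 2: φ=-45°, α=60°
  d=(0.5000,0.8660)  start (2,3)  tX=0.4200 tY=0.8545  stride 1/|dx|=2.0000 1/|dy|=1.1547
    cross x-line → (3,3), t=0.4200
    cross y-line → (3,4), t=0.8545
    cross y-line → (3,5), t=2.0092 (wall)
  → r_2 = 2.0092
beam 3: φ=45°, α=150°
  d=(-0.8660,0.5000)  start (2,3)  tX=0.9122 tY=1.4800  stride 1/|dx|=1.1547 1/|dy|=2.0000
    cross x-line → (1,3), t=0.9122
    cross y-line → (1,4), t=1.4800
    cross x-line → (0,4), t=2.0669 (wall)
  → r_3 = 2.0669
beam 4: φ=90°, α=195°
  d=(-0.9659,-0.2588)  start (2,3)  tX=0.8179 tY=1.0046  stride 1/|dx|=1.0353 1/|dy|=3.8637
    cross x-line → (1,3), t=0.8179
    cross y-line → (1,2), t=1.0046
    cross x-line → (0,2), t=1.8531 (wall)
  → r_4 = 1.8531

ranges = [1.2527, 2.0092, 2.0669, 1.8531]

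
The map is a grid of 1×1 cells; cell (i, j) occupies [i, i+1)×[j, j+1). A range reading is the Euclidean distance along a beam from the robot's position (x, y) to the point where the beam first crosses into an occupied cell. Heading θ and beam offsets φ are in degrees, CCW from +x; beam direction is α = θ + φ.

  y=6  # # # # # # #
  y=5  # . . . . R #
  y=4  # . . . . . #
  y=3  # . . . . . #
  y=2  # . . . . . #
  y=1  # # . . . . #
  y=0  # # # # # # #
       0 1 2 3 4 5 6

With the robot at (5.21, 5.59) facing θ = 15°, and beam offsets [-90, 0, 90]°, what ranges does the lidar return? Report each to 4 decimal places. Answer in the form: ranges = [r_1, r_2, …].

ranges = [3.0523, 0.8179, 0.4245]

beam 1: φ=-90°, α=285°
  direction (0.2588, -0.9659); cell (5,5); t to first gridline: x 3.0523, y 0.6108 (then +3.8637 / +1.0353)
    (5,4) via y @ 0.6108
    (5,3) via y @ 1.6461
    (5,2) via y @ 2.6814
    (6,2) via x @ 3.0523  # hit
  → r_1 = 3.0523
beam 2: φ=0°, α=15°
  direction (0.9659, 0.2588); cell (5,5); t to first gridline: x 0.8179, y 1.5841 (then +1.0353 / +3.8637)
    (6,5) via x @ 0.8179  # hit
  → r_2 = 0.8179
beam 3: φ=90°, α=105°
  direction (-0.2588, 0.9659); cell (5,5); t to first gridline: x 0.8114, y 0.4245 (then +3.8637 / +1.0353)
    (5,6) via y @ 0.4245  # hit
  → r_3 = 0.4245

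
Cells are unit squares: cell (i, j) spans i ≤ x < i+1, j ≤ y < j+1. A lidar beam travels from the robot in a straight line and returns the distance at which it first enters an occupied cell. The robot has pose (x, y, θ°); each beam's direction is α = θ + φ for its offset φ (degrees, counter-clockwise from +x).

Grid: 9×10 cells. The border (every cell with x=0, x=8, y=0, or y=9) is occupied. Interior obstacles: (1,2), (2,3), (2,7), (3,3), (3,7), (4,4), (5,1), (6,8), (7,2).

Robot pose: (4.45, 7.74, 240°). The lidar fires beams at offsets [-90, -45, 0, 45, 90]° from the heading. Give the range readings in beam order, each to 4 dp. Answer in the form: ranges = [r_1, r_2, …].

beam 1: φ=-90°, α=150°
  direction (-0.8660, 0.5000); cell (4,7); t to first gridline: x 0.5196, y 0.5200 (then +1.1547 / +2.0000)
    (3,7) via x @ 0.5196  # hit
  → r_1 = 0.5196
beam 2: φ=-45°, α=195°
  direction (-0.9659, -0.2588); cell (4,7); t to first gridline: x 0.4659, y 2.8591 (then +1.0353 / +3.8637)
    (3,7) via x @ 0.4659  # hit
  → r_2 = 0.4659
beam 3: φ=0°, α=240°
  direction (-0.5000, -0.8660); cell (4,7); t to first gridline: x 0.9000, y 0.8545 (then +2.0000 / +1.1547)
    (4,6) via y @ 0.8545
    (3,6) via x @ 0.9000
    (3,5) via y @ 2.0092
    (2,5) via x @ 2.9000
    (2,4) via y @ 3.1639
    (2,3) via y @ 4.3186  # hit
  → r_3 = 4.3186
beam 4: φ=45°, α=285°
  direction (0.2588, -0.9659); cell (4,7); t to first gridline: x 2.1250, y 0.7661 (then +3.8637 / +1.0353)
    (4,6) via y @ 0.7661
    (4,5) via y @ 1.8014
    (5,5) via x @ 2.1250
    (5,4) via y @ 2.8367
    (5,3) via y @ 3.8719
    (5,2) via y @ 4.9072
    (5,1) via y @ 5.9425  # hit
  → r_4 = 5.9425
beam 5: φ=90°, α=330°
  direction (0.8660, -0.5000); cell (4,7); t to first gridline: x 0.6351, y 1.4800 (then +1.1547 / +2.0000)
    (5,7) via x @ 0.6351
    (5,6) via y @ 1.4800
    (6,6) via x @ 1.7898
    (7,6) via x @ 2.9445
    (7,5) via y @ 3.4800
    (8,5) via x @ 4.0992  # hit
  → r_5 = 4.0992

ranges = [0.5196, 0.4659, 4.3186, 5.9425, 4.0992]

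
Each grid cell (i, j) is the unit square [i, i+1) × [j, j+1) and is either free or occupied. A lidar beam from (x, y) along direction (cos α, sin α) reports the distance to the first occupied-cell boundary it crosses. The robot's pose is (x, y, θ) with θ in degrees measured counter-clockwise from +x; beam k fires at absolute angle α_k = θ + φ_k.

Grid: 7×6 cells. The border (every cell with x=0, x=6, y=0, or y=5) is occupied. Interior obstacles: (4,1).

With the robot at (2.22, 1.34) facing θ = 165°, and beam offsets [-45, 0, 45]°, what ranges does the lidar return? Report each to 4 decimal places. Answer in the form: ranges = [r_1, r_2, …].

beam 1: φ=-45°, α=120°
  cosα=-0.5000 sinα=0.8660 | (2,1) | tMaxX 0.4400 tMaxY 0.7621 | tΔX 2.0000 tΔY 1.1547
    t=0.4400 [x] (1,1)
    t=0.7621 [y] (1,2)
    t=1.9168 [y] (1,3)
    t=2.4400 [x] (0,3) — stop
  → r_1 = 2.4400
beam 2: φ=0°, α=165°
  cosα=-0.9659 sinα=0.2588 | (2,1) | tMaxX 0.2278 tMaxY 2.5500 | tΔX 1.0353 tΔY 3.8637
    t=0.2278 [x] (1,1)
    t=1.2630 [x] (0,1) — stop
  → r_2 = 1.2630
beam 3: φ=45°, α=210°
  cosα=-0.8660 sinα=-0.5000 | (2,1) | tMaxX 0.2540 tMaxY 0.6800 | tΔX 1.1547 tΔY 2.0000
    t=0.2540 [x] (1,1)
    t=0.6800 [y] (1,0) — stop
  → r_3 = 0.6800

ranges = [2.4400, 1.2630, 0.6800]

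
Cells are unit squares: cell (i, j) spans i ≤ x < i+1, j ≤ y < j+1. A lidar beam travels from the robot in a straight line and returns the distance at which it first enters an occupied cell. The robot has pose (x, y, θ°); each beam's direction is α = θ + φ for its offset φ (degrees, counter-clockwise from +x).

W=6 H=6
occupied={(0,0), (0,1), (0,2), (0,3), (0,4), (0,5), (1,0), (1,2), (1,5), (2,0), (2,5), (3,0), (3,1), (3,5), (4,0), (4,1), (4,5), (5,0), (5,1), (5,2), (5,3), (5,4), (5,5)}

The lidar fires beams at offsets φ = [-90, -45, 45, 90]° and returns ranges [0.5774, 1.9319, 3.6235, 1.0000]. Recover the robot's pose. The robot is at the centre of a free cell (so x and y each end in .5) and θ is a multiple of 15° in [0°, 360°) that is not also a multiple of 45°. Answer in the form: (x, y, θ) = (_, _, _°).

(x, y, θ) = (4.5, 2.5, 120°)

Candidates: 13 free-cell centres × 16 headings = 208 poses. Raycast each; keep the one whose scan matches to 4 dp.
  (2.5, 1.5, 195°): beam 1 = 3.6235 ≠ 0.5774 ✗
  (2.5, 2.5, 300°): beam 2 = 1.5529 ≠ 1.9319 ✗
  (3.5, 4.5, 285°): beam 1 = 2.5882 ≠ 0.5774 ✗
  (2.5, 1.5, 30°): beam 2 = 0.5176 ≠ 1.9319 ✗
  (2.5, 1.5, 300°): beam 1 = 1.0000 ≠ 0.5774 ✗
  …
  (4.5, 2.5, 120°): r_1=0.5774, r_2=1.9319, r_3=3.6235, r_4=1.0000 — all match ✓
Only this pose fits every beam.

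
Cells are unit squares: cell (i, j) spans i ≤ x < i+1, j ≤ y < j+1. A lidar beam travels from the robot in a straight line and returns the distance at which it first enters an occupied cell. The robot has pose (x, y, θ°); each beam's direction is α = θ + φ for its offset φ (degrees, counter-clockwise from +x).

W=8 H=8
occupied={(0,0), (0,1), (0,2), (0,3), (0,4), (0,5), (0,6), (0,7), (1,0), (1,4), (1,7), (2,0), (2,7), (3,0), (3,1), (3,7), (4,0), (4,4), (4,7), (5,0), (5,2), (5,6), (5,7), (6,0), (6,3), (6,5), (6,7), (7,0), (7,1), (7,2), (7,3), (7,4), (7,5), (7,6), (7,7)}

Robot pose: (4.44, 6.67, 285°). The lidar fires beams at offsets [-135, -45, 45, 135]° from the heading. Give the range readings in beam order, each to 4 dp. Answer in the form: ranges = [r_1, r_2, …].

beam 1: φ=-135°, α=150°
  cosα=-0.8660 sinα=0.5000 | (4,6) | tMaxX 0.5081 tMaxY 0.6600 | tΔX 1.1547 tΔY 2.0000
    t=0.5081 [x] (3,6)
    t=0.6600 [y] (3,7) — stop
  → r_1 = 0.6600
beam 2: φ=-45°, α=240°
  cosα=-0.5000 sinα=-0.8660 | (4,6) | tMaxX 0.8800 tMaxY 0.7736 | tΔX 2.0000 tΔY 1.1547
    t=0.7736 [y] (4,5)
    t=0.8800 [x] (3,5)
    t=1.9283 [y] (3,4)
    t=2.8800 [x] (2,4)
    t=3.0831 [y] (2,3)
    t=4.2378 [y] (2,2)
    t=4.8800 [x] (1,2)
    t=5.3925 [y] (1,1)
    t=6.5472 [y] (1,0) — stop
  → r_2 = 6.5472
beam 3: φ=45°, α=330°
  cosα=0.8660 sinα=-0.5000 | (4,6) | tMaxX 0.6466 tMaxY 1.3400 | tΔX 1.1547 tΔY 2.0000
    t=0.6466 [x] (5,6) — stop
  → r_3 = 0.6466
beam 4: φ=135°, α=60°
  cosα=0.5000 sinα=0.8660 | (4,6) | tMaxX 1.1200 tMaxY 0.3811 | tΔX 2.0000 tΔY 1.1547
    t=0.3811 [y] (4,7) — stop
  → r_4 = 0.3811

ranges = [0.6600, 6.5472, 0.6466, 0.3811]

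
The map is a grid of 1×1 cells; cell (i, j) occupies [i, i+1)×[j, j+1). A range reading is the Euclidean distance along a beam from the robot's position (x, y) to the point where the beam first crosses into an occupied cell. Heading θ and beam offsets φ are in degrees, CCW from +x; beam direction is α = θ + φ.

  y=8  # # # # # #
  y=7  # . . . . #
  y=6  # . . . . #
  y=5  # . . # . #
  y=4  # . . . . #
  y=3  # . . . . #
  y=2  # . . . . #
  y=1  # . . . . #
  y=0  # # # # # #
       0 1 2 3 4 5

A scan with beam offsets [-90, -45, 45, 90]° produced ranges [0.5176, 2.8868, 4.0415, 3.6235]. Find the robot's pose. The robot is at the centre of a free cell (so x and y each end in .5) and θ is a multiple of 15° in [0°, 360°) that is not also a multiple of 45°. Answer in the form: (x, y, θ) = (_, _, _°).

Enumerate (i+0.5, j+0.5, θ) over the 27 free cells and 16 admissible headings. For each, cast all 4 beams and compare to the given ranges.
  (2.5, 7.5, 75°): beam 1 = 2.5882 ≠ 0.5176 ✗
  (4.5, 4.5, 330°): beam 1 = 4.0415 ≠ 0.5176 ✗
  (1.5, 1.5, 15°): beam 2 = 1.0000 ≠ 2.8868 ✗
  (4.5, 3.5, 330°): beam 1 = 2.8868 ≠ 0.5176 ✗
  …
  (3.5, 4.5, 195°): r_1=0.5176, r_2=2.8868, r_3=4.0415, r_4=3.6235 — all match ✓
Only this pose fits every beam.

(x, y, θ) = (3.5, 4.5, 195°)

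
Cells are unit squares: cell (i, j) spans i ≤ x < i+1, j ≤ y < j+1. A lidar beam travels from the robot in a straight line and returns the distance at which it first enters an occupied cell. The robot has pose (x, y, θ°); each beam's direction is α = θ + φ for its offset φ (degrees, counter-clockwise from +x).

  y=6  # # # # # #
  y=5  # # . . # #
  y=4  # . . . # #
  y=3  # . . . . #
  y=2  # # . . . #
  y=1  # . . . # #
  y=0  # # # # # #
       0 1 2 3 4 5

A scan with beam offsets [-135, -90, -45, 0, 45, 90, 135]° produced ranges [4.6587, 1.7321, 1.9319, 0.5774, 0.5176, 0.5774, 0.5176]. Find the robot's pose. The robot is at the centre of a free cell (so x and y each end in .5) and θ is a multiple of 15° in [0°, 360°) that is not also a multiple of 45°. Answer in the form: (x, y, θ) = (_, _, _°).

(x, y, θ) = (3.5, 1.5, 240°)

Candidates: 15 free-cell centres × 16 headings = 240 poses. Raycast each; keep the one whose scan matches to 4 dp.
  (3.5, 5.5, 345°): beam 1 = 2.8868 ≠ 4.6587 ✗
  (2.5, 5.5, 150°): beam 1 = 1.5529 ≠ 4.6587 ✗
  (3.5, 4.5, 345°): beam 1 = 2.8868 ≠ 4.6587 ✗
  …
  (3.5, 1.5, 240°): r_1=4.6587, r_2=1.7321, r_3=1.9319, r_4=0.5774, r_5=0.5176, r_6=0.5774, r_7=0.5176 — all match ✓
Only this pose fits every beam.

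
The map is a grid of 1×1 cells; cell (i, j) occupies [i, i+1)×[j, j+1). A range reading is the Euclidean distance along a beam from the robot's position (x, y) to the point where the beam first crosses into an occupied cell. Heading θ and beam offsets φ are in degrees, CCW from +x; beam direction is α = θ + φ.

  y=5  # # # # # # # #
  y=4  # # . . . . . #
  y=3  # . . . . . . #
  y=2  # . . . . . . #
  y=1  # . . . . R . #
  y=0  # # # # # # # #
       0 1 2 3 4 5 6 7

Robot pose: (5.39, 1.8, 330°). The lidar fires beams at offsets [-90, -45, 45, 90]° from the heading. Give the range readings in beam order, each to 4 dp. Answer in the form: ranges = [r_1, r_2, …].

beam 1: φ=-90°, α=240°
  d=(-0.5000,-0.8660)  start (5,1)  tX=0.7800 tY=0.9238  stride 1/|dx|=2.0000 1/|dy|=1.1547
    cross x-line → (4,1), t=0.7800
    cross y-line → (4,0), t=0.9238 (wall)
  → r_1 = 0.9238
beam 2: φ=-45°, α=285°
  d=(0.2588,-0.9659)  start (5,1)  tX=2.3569 tY=0.8282  stride 1/|dx|=3.8637 1/|dy|=1.0353
    cross y-line → (5,0), t=0.8282 (wall)
  → r_2 = 0.8282
beam 3: φ=45°, α=15°
  d=(0.9659,0.2588)  start (5,1)  tX=0.6315 tY=0.7727  stride 1/|dx|=1.0353 1/|dy|=3.8637
    cross x-line → (6,1), t=0.6315
    cross y-line → (6,2), t=0.7727
    cross x-line → (7,2), t=1.6668 (wall)
  → r_3 = 1.6668
beam 4: φ=90°, α=60°
  d=(0.5000,0.8660)  start (5,1)  tX=1.2200 tY=0.2309  stride 1/|dx|=2.0000 1/|dy|=1.1547
    cross y-line → (5,2), t=0.2309
    cross x-line → (6,2), t=1.2200
    cross y-line → (6,3), t=1.3856
    cross y-line → (6,4), t=2.5403
    cross x-line → (7,4), t=3.2200 (wall)
  → r_4 = 3.2200

ranges = [0.9238, 0.8282, 1.6668, 3.2200]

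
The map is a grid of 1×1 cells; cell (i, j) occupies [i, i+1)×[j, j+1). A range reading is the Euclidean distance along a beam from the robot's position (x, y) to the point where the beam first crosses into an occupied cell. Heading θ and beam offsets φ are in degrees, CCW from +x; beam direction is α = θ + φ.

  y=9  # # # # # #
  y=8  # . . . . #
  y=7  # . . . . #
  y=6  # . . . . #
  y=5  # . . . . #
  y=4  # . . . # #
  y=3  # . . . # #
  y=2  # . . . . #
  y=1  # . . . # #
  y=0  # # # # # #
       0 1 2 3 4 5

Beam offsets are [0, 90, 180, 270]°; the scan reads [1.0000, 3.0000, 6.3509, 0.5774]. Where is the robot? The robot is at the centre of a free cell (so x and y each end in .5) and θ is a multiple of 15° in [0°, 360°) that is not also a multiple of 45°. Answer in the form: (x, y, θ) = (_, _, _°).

Enumerate (i+0.5, j+0.5, θ) over the 29 free cells and 16 admissible headings. For each, cast all 4 beams and compare to the given ranges.
  (2.5, 7.5, 330°): beam 1 = 2.8868 ≠ 1.0000 ✗
  (2.5, 7.5, 15°): beam 1 = 2.5882 ≠ 1.0000 ✗
  (4.5, 7.5, 30°): beam 1 = 0.5774 ≠ 1.0000 ✗
  …
  (1.5, 3.5, 240°): r_1=1.0000, r_2=3.0000, r_3=6.3509, r_4=0.5774 — all match ✓
Only this pose fits every beam.

(x, y, θ) = (1.5, 3.5, 240°)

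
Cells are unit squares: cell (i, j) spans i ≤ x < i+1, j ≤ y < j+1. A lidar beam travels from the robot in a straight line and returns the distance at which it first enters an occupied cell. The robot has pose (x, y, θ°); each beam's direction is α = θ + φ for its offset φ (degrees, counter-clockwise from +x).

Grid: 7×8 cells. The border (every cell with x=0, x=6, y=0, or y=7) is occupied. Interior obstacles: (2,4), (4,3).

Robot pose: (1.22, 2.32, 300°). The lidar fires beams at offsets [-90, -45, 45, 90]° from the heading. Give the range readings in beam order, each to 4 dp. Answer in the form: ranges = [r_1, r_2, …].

ranges = [0.2540, 0.8500, 4.9486, 3.2101]

beam 1: φ=-90°, α=210°
  d=(-0.8660,-0.5000)  start (1,2)  tX=0.2540 tY=0.6400  stride 1/|dx|=1.1547 1/|dy|=2.0000
    cross x-line → (0,2), t=0.2540 (wall)
  → r_1 = 0.2540
beam 2: φ=-45°, α=255°
  d=(-0.2588,-0.9659)  start (1,2)  tX=0.8500 tY=0.3313  stride 1/|dx|=3.8637 1/|dy|=1.0353
    cross y-line → (1,1), t=0.3313
    cross x-line → (0,1), t=0.8500 (wall)
  → r_2 = 0.8500
beam 3: φ=45°, α=345°
  d=(0.9659,-0.2588)  start (1,2)  tX=0.8075 tY=1.2364  stride 1/|dx|=1.0353 1/|dy|=3.8637
    cross x-line → (2,2), t=0.8075
    cross y-line → (2,1), t=1.2364
    cross x-line → (3,1), t=1.8428
    cross x-line → (4,1), t=2.8781
    cross x-line → (5,1), t=3.9133
    cross x-line → (6,1), t=4.9486 (wall)
  → r_3 = 4.9486
beam 4: φ=90°, α=30°
  d=(0.8660,0.5000)  start (1,2)  tX=0.9007 tY=1.3600  stride 1/|dx|=1.1547 1/|dy|=2.0000
    cross x-line → (2,2), t=0.9007
    cross y-line → (2,3), t=1.3600
    cross x-line → (3,3), t=2.0554
    cross x-line → (4,3), t=3.2101 (wall)
  → r_4 = 3.2101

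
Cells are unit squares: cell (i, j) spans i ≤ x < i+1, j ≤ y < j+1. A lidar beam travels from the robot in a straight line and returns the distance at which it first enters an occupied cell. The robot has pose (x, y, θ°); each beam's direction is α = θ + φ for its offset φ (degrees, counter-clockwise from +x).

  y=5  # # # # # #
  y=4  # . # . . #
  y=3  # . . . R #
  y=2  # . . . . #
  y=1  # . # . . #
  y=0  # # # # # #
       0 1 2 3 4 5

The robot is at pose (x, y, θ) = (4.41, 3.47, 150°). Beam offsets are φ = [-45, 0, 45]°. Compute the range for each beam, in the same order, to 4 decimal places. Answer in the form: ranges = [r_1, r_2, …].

ranges = [1.5840, 1.6281, 3.5303]

beam 1: φ=-45°, α=105°
  d=(-0.2588,0.9659)  start (4,3)  tX=1.5841 tY=0.5487  stride 1/|dx|=3.8637 1/|dy|=1.0353
    cross y-line → (4,4), t=0.5487
    cross y-line → (4,5), t=1.5840 (wall)
  → r_1 = 1.5840
beam 2: φ=0°, α=150°
  d=(-0.8660,0.5000)  start (4,3)  tX=0.4734 tY=1.0600  stride 1/|dx|=1.1547 1/|dy|=2.0000
    cross x-line → (3,3), t=0.4734
    cross y-line → (3,4), t=1.0600
    cross x-line → (2,4), t=1.6281 (wall)
  → r_2 = 1.6281
beam 3: φ=45°, α=195°
  d=(-0.9659,-0.2588)  start (4,3)  tX=0.4245 tY=1.8159  stride 1/|dx|=1.0353 1/|dy|=3.8637
    cross x-line → (3,3), t=0.4245
    cross x-line → (2,3), t=1.4597
    cross y-line → (2,2), t=1.8159
    cross x-line → (1,2), t=2.4950
    cross x-line → (0,2), t=3.5303 (wall)
  → r_3 = 3.5303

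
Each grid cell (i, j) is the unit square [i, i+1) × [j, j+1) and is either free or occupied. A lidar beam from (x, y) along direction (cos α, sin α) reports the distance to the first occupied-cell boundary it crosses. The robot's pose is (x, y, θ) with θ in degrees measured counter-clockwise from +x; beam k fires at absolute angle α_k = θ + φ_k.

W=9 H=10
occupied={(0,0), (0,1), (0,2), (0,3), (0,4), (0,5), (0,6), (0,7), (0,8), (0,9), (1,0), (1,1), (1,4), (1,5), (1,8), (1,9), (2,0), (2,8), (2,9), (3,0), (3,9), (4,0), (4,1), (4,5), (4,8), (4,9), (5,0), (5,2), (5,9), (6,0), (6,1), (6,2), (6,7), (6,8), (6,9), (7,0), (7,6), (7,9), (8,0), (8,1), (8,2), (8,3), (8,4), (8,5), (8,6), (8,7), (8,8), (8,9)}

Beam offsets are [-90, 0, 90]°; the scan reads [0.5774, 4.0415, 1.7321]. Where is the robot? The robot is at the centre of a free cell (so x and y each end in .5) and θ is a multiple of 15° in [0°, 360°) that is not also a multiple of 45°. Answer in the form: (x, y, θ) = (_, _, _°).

(x, y, θ) = (4.5, 4.5, 210°)

Candidates: 42 free-cell centres × 16 headings = 672 poses. Raycast each; keep the one whose scan matches to 4 dp.
  (7.5, 3.5, 345°): beam 1 = 1.9319 ≠ 0.5774 ✗
  (3.5, 8.5, 195°): beam 1 = 0.5176 ≠ 0.5774 ✗
  (7.5, 4.5, 240°): beam 1 = 2.8868 ≠ 0.5774 ✗
  (6.5, 5.5, 15°): beam 1 = 4.6587 ≠ 0.5774 ✗
  …
  (4.5, 4.5, 210°): r_1=0.5774, r_2=4.0415, r_3=1.7321 — all match ✓
No second candidate reproduces the full scan.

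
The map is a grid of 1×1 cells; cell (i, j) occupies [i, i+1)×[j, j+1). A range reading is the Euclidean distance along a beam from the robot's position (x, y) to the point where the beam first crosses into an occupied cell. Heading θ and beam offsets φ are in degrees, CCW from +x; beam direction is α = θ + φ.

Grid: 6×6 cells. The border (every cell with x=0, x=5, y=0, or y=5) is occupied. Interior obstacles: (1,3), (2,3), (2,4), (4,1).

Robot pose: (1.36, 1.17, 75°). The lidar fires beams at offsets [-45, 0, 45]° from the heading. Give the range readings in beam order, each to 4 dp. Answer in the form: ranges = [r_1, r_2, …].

ranges = [4.2031, 1.8946, 0.7200]

beam 1: φ=-45°, α=30°
  direction (0.8660, 0.5000); cell (1,1); t to first gridline: x 0.7390, y 1.6600 (then +1.1547 / +2.0000)
    (2,1) via x @ 0.7390
    (2,2) via y @ 1.6600
    (3,2) via x @ 1.8937
    (4,2) via x @ 3.0484
    (4,3) via y @ 3.6600
    (5,3) via x @ 4.2031  # hit
  → r_1 = 4.2031
beam 2: φ=0°, α=75°
  direction (0.2588, 0.9659); cell (1,1); t to first gridline: x 2.4728, y 0.8593 (then +3.8637 / +1.0353)
    (1,2) via y @ 0.8593
    (1,3) via y @ 1.8946  # hit
  → r_2 = 1.8946
beam 3: φ=45°, α=120°
  direction (-0.5000, 0.8660); cell (1,1); t to first gridline: x 0.7200, y 0.9584 (then +2.0000 / +1.1547)
    (0,1) via x @ 0.7200  # hit
  → r_3 = 0.7200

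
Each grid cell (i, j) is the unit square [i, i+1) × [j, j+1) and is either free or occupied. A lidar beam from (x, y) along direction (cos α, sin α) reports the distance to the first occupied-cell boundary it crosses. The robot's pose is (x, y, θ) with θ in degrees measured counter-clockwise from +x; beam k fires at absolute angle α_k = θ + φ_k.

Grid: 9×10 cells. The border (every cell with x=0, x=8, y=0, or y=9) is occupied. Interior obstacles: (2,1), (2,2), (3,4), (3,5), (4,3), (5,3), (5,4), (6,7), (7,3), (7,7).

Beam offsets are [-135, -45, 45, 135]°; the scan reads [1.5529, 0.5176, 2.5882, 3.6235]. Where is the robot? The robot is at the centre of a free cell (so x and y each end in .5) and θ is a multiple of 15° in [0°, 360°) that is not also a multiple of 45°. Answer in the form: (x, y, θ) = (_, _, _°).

The pose lattice has 46·16 = 736 candidates. Test each by forward raycasting.
  (2.5, 6.5, 120°): beam 1 = 5.6940 ≠ 1.5529 ✗
  (4.5, 1.5, 120°): beam 1 = 1.9319 ≠ 1.5529 ✗
  (1.5, 8.5, 345°): beam 1 = 0.5774 ≠ 1.5529 ✗
  (6.5, 5.5, 210°): beam 2 = 5.6940 ≠ 0.5176 ✗
  (3.5, 8.5, 330°): beam 1 = 2.5882 ≠ 1.5529 ✗
  …
  (5.5, 5.5, 330°): r_1=1.5529, r_2=0.5176, r_3=2.5882, r_4=3.6235 — all match ✓
Unique over the lattice → pose = (5.5, 5.5, 330°).

(x, y, θ) = (5.5, 5.5, 330°)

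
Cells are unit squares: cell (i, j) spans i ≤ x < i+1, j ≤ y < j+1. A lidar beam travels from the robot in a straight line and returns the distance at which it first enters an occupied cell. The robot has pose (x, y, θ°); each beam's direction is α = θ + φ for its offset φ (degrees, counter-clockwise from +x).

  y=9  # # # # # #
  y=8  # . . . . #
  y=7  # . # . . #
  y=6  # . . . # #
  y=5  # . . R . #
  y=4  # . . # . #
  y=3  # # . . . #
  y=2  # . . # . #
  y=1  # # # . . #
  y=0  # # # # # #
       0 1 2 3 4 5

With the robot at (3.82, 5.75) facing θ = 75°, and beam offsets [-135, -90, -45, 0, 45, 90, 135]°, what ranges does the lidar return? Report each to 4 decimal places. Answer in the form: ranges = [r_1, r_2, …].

beam 1: φ=-135°, α=300°
  cosα=0.5000 sinα=-0.8660 | (3,5) | tMaxX 0.3600 tMaxY 0.8660 | tΔX 2.0000 tΔY 1.1547
    t=0.3600 [x] (4,5)
    t=0.8660 [y] (4,4)
    t=2.0207 [y] (4,3)
    t=2.3600 [x] (5,3) — stop
  → r_1 = 2.3600
beam 2: φ=-90°, α=345°
  cosα=0.9659 sinα=-0.2588 | (3,5) | tMaxX 0.1863 tMaxY 2.8978 | tΔX 1.0353 tΔY 3.8637
    t=0.1863 [x] (4,5)
    t=1.2216 [x] (5,5) — stop
  → r_2 = 1.2216
beam 3: φ=-45°, α=30°
  cosα=0.8660 sinα=0.5000 | (3,5) | tMaxX 0.2078 tMaxY 0.5000 | tΔX 1.1547 tΔY 2.0000
    t=0.2078 [x] (4,5)
    t=0.5000 [y] (4,6) — stop
  → r_3 = 0.5000
beam 4: φ=0°, α=75°
  cosα=0.2588 sinα=0.9659 | (3,5) | tMaxX 0.6955 tMaxY 0.2588 | tΔX 3.8637 tΔY 1.0353
    t=0.2588 [y] (3,6)
    t=0.6955 [x] (4,6) — stop
  → r_4 = 0.6955
beam 5: φ=45°, α=120°
  cosα=-0.5000 sinα=0.8660 | (3,5) | tMaxX 1.6400 tMaxY 0.2887 | tΔX 2.0000 tΔY 1.1547
    t=0.2887 [y] (3,6)
    t=1.4434 [y] (3,7)
    t=1.6400 [x] (2,7) — stop
  → r_5 = 1.6400
beam 6: φ=90°, α=165°
  cosα=-0.9659 sinα=0.2588 | (3,5) | tMaxX 0.8489 tMaxY 0.9659 | tΔX 1.0353 tΔY 3.8637
    t=0.8489 [x] (2,5)
    t=0.9659 [y] (2,6)
    t=1.8842 [x] (1,6)
    t=2.9195 [x] (0,6) — stop
  → r_6 = 2.9195
beam 7: φ=135°, α=210°
  cosα=-0.8660 sinα=-0.5000 | (3,5) | tMaxX 0.9469 tMaxY 1.5000 | tΔX 1.1547 tΔY 2.0000
    t=0.9469 [x] (2,5)
    t=1.5000 [y] (2,4)
    t=2.1016 [x] (1,4)
    t=3.2563 [x] (0,4) — stop
  → r_7 = 3.2563

ranges = [2.3600, 1.2216, 0.5000, 0.6955, 1.6400, 2.9195, 3.2563]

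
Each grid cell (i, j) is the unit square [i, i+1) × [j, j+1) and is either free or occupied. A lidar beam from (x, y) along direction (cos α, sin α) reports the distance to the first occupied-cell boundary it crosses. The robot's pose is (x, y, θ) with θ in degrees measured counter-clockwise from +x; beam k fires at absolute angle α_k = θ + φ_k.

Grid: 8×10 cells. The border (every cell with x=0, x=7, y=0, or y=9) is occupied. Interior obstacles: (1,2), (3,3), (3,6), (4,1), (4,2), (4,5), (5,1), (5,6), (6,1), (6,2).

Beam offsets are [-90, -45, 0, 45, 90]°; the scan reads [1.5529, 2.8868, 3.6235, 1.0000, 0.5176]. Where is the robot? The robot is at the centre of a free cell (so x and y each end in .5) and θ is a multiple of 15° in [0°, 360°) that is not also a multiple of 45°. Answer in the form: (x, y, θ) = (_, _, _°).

(x, y, θ) = (3.5, 8.5, 345°)

Candidates: 38 free-cell centres × 16 headings = 608 poses. Raycast each; keep the one whose scan matches to 4 dp.
  (2.5, 5.5, 330°): beam 1 = 2.8868 ≠ 1.5529 ✗
  (4.5, 6.5, 210°): beam 1 = 2.8868 ≠ 1.5529 ✗
  (5.5, 3.5, 345°): beam 2 = 1.0000 ≠ 2.8868 ✗
  (6.5, 8.5, 195°): beam 1 = 0.5176 ≠ 1.5529 ✗
  …
  (3.5, 8.5, 345°): r_1=1.5529, r_2=2.8868, r_3=3.6235, r_4=1.0000, r_5=0.5176 — all match ✓
Unique over the lattice → pose = (3.5, 8.5, 345°).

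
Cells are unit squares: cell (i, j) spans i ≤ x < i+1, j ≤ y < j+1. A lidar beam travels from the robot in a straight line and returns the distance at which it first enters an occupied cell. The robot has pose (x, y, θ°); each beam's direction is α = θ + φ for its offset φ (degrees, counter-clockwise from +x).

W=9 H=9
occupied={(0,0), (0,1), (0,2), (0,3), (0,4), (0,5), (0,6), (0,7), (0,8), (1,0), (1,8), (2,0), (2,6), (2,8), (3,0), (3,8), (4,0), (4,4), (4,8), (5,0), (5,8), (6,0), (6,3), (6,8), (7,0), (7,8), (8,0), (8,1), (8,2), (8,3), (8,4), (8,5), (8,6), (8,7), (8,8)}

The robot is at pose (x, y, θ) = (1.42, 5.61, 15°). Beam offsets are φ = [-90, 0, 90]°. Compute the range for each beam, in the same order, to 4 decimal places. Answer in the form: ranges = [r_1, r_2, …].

ranges = [4.7726, 1.5068, 1.6228]

beam 1: φ=-90°, α=285°
  dir = (cos 285°, sin 285°) = (0.2588, -0.9659); from cell (1,5)
  next x-line at t=2.2409, next y-line at t=0.6315; Δt_x=3.8637, Δt_y=1.0353
    y: enter (1,4) at t=0.6315
    y: enter (1,3) at t=1.6668
    x: enter (2,3) at t=2.2409
    y: enter (2,2) at t=2.7021
    y: enter (2,1) at t=3.7373
    y: enter (2,0) at t=4.7726 ← occupied
  → r_1 = 4.7726
beam 2: φ=0°, α=15°
  dir = (cos 15°, sin 15°) = (0.9659, 0.2588); from cell (1,5)
  next x-line at t=0.6005, next y-line at t=1.5068; Δt_x=1.0353, Δt_y=3.8637
    x: enter (2,5) at t=0.6005
    y: enter (2,6) at t=1.5068 ← occupied
  → r_2 = 1.5068
beam 3: φ=90°, α=105°
  dir = (cos 105°, sin 105°) = (-0.2588, 0.9659); from cell (1,5)
  next x-line at t=1.6228, next y-line at t=0.4038; Δt_x=3.8637, Δt_y=1.0353
    y: enter (1,6) at t=0.4038
    y: enter (1,7) at t=1.4390
    x: enter (0,7) at t=1.6228 ← occupied
  → r_3 = 1.6228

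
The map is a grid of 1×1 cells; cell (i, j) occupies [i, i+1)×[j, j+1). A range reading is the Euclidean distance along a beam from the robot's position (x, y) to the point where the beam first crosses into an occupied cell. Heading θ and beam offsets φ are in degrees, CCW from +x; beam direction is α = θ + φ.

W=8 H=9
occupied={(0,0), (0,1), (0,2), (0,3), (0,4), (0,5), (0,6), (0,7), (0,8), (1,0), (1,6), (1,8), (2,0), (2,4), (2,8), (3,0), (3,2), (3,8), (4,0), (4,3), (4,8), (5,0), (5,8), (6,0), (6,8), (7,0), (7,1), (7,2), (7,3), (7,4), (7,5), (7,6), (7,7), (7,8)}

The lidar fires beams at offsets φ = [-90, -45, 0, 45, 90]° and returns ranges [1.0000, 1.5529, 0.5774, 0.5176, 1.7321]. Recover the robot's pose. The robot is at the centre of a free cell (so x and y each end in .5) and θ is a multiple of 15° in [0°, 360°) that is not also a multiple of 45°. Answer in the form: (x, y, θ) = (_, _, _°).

(x, y, θ) = (2.5, 3.5, 60°)

Enumerate (i+0.5, j+0.5, θ) over the 38 free cells and 16 admissible headings. For each, cast all 5 beams and compare to the given ranges.
  (1.5, 3.5, 120°): beam 2 = 4.6587 ≠ 1.5529 ✗
  (6.5, 6.5, 75°): beam 1 = 0.5176 ≠ 1.0000 ✗
  (4.5, 4.5, 345°): beam 1 = 0.5176 ≠ 1.0000 ✗
  (4.5, 6.5, 345°): beam 1 = 3.6235 ≠ 1.0000 ✗
  (3.5, 1.5, 105°): beam 1 = 3.6235 ≠ 1.0000 ✗
  …
  (2.5, 3.5, 60°): r_1=1.0000, r_2=1.5529, r_3=0.5774, r_4=0.5176, r_5=1.7321 — all match ✓
Unique over the lattice → pose = (2.5, 3.5, 60°).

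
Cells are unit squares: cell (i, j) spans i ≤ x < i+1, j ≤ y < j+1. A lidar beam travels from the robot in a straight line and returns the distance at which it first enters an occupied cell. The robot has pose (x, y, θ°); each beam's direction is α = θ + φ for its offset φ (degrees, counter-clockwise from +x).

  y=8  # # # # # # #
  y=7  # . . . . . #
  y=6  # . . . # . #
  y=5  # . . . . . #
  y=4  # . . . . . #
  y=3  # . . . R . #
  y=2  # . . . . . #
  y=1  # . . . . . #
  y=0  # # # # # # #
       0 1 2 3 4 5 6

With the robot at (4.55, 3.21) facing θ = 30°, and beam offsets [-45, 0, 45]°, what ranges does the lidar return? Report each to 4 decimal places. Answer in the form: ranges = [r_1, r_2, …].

beam 1: φ=-45°, α=345°
  direction (0.9659, -0.2588); cell (4,3); t to first gridline: x 0.4659, y 0.8114 (then +1.0353 / +3.8637)
    (5,3) via x @ 0.4659
    (5,2) via y @ 0.8114
    (6,2) via x @ 1.5012  # hit
  → r_1 = 1.5012
beam 2: φ=0°, α=30°
  direction (0.8660, 0.5000); cell (4,3); t to first gridline: x 0.5196, y 1.5800 (then +1.1547 / +2.0000)
    (5,3) via x @ 0.5196
    (5,4) via y @ 1.5800
    (6,4) via x @ 1.6743  # hit
  → r_2 = 1.6743
beam 3: φ=45°, α=75°
  direction (0.2588, 0.9659); cell (4,3); t to first gridline: x 1.7387, y 0.8179 (then +3.8637 / +1.0353)
    (4,4) via y @ 0.8179
    (5,4) via x @ 1.7387
    (5,5) via y @ 1.8531
    (5,6) via y @ 2.8884
    (5,7) via y @ 3.9237
    (5,8) via y @ 4.9590  # hit
  → r_3 = 4.9590

ranges = [1.5012, 1.6743, 4.9590]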